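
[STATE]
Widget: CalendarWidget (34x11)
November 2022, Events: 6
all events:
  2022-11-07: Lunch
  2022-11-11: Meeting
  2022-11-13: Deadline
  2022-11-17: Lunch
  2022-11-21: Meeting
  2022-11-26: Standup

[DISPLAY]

          November 2022           
Mo Tu We Th Fr Sa Su              
    1  2  3  4  5  6              
 7*  8  9 10 11* 12 13*           
14 15 16 17* 18 19 20             
21* 22 23 24 25 26* 27            
28 29 30                          
                                  
                                  
                                  
                                  


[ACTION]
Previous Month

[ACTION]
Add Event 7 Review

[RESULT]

           October 2022           
Mo Tu We Th Fr Sa Su              
                1  2              
 3  4  5  6  7*  8  9             
10 11 12 13 14 15 16              
17 18 19 20 21 22 23              
24 25 26 27 28 29 30              
31                                
                                  
                                  
                                  


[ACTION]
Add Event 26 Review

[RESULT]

           October 2022           
Mo Tu We Th Fr Sa Su              
                1  2              
 3  4  5  6  7*  8  9             
10 11 12 13 14 15 16              
17 18 19 20 21 22 23              
24 25 26* 27 28 29 30             
31                                
                                  
                                  
                                  


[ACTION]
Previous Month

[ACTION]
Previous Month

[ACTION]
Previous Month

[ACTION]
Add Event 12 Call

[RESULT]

            July 2022             
Mo Tu We Th Fr Sa Su              
             1  2  3              
 4  5  6  7  8  9 10              
11 12* 13 14 15 16 17             
18 19 20 21 22 23 24              
25 26 27 28 29 30 31              
                                  
                                  
                                  
                                  


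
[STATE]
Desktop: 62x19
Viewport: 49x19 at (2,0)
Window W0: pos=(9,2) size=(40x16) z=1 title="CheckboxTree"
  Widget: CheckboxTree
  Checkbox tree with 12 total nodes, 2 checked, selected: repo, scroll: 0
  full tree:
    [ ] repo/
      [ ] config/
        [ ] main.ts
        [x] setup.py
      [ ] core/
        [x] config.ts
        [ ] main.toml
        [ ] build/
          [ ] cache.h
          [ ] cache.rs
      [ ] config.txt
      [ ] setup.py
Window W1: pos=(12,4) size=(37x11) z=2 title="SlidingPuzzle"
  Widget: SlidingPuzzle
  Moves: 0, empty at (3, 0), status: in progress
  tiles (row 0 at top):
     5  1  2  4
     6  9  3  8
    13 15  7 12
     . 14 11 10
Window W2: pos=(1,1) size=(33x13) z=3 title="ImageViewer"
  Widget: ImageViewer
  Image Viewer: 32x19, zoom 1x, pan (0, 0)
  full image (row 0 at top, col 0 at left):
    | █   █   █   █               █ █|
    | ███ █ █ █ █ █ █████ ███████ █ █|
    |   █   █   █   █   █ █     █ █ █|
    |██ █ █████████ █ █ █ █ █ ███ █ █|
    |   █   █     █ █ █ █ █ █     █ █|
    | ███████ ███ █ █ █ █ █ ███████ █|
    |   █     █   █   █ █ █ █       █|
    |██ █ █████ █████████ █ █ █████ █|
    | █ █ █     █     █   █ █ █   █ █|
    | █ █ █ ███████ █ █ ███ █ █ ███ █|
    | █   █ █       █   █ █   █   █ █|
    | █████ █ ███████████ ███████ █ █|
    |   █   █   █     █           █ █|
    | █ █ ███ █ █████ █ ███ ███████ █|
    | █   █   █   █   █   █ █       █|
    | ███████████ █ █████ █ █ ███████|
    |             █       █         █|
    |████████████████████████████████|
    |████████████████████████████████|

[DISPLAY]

                                                 
━━━━━━━━━━━━━━━━━━━━━━━━━━━━━━━┓                 
 ImageViewer                   ┃━━━━━━━━━━━━━━┓  
───────────────────────────────┨              ┃  
 █   █   █   █               █ ┃━━━━━━━━━━━━━━┓  
 ███ █ █ █ █ █ █████ ███████ █ ┃              ┃  
   █   █   █   █   █ █     █ █ ┃──────────────┨  
██ █ █████████ █ █ █ █ █ ███ █ ┃              ┃  
   █   █     █ █ █ █ █ █     █ ┃              ┃  
 ███████ ███ █ █ █ █ █ ███████ ┃              ┃  
   █     █   █   █ █ █ █       ┃              ┃  
██ █ █████ █████████ █ █ █████ ┃              ┃  
 █ █ █     █     █   █ █ █   █ ┃              ┃  
━━━━━━━━━━━━━━━━━━━━━━━━━━━━━━━┛              ┃  
       ┃  ┗━━━━━━━━━━━━━━━━━━━━━━━━━━━━━━━━━━━┛  
       ┃   [ ] config.txt                     ┃  
       ┃   [ ] setup.py                       ┃  
       ┗━━━━━━━━━━━━━━━━━━━━━━━━━━━━━━━━━━━━━━┛  
                                                 


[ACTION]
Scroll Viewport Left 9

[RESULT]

                                                 
 ┏━━━━━━━━━━━━━━━━━━━━━━━━━━━━━━━┓               
 ┃ ImageViewer                   ┃━━━━━━━━━━━━━━┓
 ┠───────────────────────────────┨              ┃
 ┃ █   █   █   █               █ ┃━━━━━━━━━━━━━━┓
 ┃ ███ █ █ █ █ █ █████ ███████ █ ┃              ┃
 ┃   █   █   █   █   █ █     █ █ ┃──────────────┨
 ┃██ █ █████████ █ █ █ █ █ ███ █ ┃              ┃
 ┃   █   █     █ █ █ █ █ █     █ ┃              ┃
 ┃ ███████ ███ █ █ █ █ █ ███████ ┃              ┃
 ┃   █     █   █   █ █ █ █       ┃              ┃
 ┃██ █ █████ █████████ █ █ █████ ┃              ┃
 ┃ █ █ █     █     █   █ █ █   █ ┃              ┃
 ┗━━━━━━━━━━━━━━━━━━━━━━━━━━━━━━━┛              ┃
         ┃  ┗━━━━━━━━━━━━━━━━━━━━━━━━━━━━━━━━━━━┛
         ┃   [ ] config.txt                     ┃
         ┃   [ ] setup.py                       ┃
         ┗━━━━━━━━━━━━━━━━━━━━━━━━━━━━━━━━━━━━━━┛
                                                 


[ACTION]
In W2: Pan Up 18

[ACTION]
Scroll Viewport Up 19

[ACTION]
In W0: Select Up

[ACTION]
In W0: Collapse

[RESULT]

                                                 
 ┏━━━━━━━━━━━━━━━━━━━━━━━━━━━━━━━┓               
 ┃ ImageViewer                   ┃━━━━━━━━━━━━━━┓
 ┠───────────────────────────────┨              ┃
 ┃ █   █   █   █               █ ┃━━━━━━━━━━━━━━┓
 ┃ ███ █ █ █ █ █ █████ ███████ █ ┃              ┃
 ┃   █   █   █   █   █ █     █ █ ┃──────────────┨
 ┃██ █ █████████ █ █ █ █ █ ███ █ ┃              ┃
 ┃   █   █     █ █ █ █ █ █     █ ┃              ┃
 ┃ ███████ ███ █ █ █ █ █ ███████ ┃              ┃
 ┃   █     █   █   █ █ █ █       ┃              ┃
 ┃██ █ █████ █████████ █ █ █████ ┃              ┃
 ┃ █ █ █     █     █   █ █ █   █ ┃              ┃
 ┗━━━━━━━━━━━━━━━━━━━━━━━━━━━━━━━┛              ┃
         ┃  ┗━━━━━━━━━━━━━━━━━━━━━━━━━━━━━━━━━━━┛
         ┃                                      ┃
         ┃                                      ┃
         ┗━━━━━━━━━━━━━━━━━━━━━━━━━━━━━━━━━━━━━━┛
                                                 


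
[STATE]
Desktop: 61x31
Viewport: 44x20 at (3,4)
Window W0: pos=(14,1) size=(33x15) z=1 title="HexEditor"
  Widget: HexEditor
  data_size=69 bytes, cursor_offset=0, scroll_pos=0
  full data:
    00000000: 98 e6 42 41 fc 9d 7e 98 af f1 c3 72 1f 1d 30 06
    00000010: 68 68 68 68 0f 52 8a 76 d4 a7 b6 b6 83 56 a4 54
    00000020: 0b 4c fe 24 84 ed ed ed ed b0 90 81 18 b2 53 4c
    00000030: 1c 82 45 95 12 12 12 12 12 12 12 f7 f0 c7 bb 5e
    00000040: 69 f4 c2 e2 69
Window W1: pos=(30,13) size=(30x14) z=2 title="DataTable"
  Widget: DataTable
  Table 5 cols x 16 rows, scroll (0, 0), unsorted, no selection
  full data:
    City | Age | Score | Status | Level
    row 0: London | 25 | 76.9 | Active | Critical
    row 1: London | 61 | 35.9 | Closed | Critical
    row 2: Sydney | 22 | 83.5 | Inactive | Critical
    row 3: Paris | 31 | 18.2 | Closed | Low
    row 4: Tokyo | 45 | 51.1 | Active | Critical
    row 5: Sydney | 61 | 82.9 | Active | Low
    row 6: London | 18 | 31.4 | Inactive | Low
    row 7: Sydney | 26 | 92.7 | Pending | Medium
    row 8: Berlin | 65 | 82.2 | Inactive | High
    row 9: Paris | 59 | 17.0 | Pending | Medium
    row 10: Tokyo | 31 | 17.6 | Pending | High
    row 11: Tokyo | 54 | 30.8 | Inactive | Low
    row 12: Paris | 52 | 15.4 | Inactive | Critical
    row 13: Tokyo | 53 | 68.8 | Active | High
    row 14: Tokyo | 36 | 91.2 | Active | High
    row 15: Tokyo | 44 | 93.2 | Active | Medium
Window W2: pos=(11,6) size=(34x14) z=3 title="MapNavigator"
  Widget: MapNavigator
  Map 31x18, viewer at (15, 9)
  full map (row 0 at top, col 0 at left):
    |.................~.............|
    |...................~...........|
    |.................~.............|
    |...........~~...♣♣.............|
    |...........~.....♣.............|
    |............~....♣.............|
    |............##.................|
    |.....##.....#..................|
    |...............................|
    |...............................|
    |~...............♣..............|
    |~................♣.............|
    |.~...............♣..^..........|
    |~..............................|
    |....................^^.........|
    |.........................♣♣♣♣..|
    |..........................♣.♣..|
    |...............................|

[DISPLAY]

           ┃00000000  98 e6 42 41 fc 9d 7e ┃
           ┃00000010  68 68 68 68 0f 52 8a ┃
        ┏━━━━━━━━━━━━━━━━━━━━━━━━━━━━━━━━┓ ┃
        ┃ MapNavigator                   ┃ ┃
        ┠────────────────────────────────┨ ┃
        ┃ ...........~.....♣.............┃ ┃
        ┃ ............~....♣.............┃ ┃
        ┃ ............##.................┃ ┃
        ┃ .....##.....#..................┃ ┃
        ┃ ...............................┃━━
        ┃ ...............@...............┃  
        ┃ ~...............♣..............┃──
        ┃ ~................♣.............┃re
        ┃ .~...............♣..^..........┃──
        ┃ ~..............................┃9 
        ┗━━━━━━━━━━━━━━━━━━━━━━━━━━━━━━━━┛9 
                           ┃Sydney│22 │83.5 
                           ┃Paris │31 │18.2 
                           ┃Tokyo │45 │51.1 
                           ┃Sydney│61 │82.9 


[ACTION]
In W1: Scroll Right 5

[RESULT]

           ┃00000000  98 e6 42 41 fc 9d 7e ┃
           ┃00000010  68 68 68 68 0f 52 8a ┃
        ┏━━━━━━━━━━━━━━━━━━━━━━━━━━━━━━━━┓ ┃
        ┃ MapNavigator                   ┃ ┃
        ┠────────────────────────────────┨ ┃
        ┃ ...........~.....♣.............┃ ┃
        ┃ ............~....♣.............┃ ┃
        ┃ ............##.................┃ ┃
        ┃ .....##.....#..................┃ ┃
        ┃ ...............................┃━━
        ┃ ...............@...............┃  
        ┃ ~...............♣..............┃──
        ┃ ~................♣.............┃at
        ┃ .~...............♣..^..........┃──
        ┃ ~..............................┃ti
        ┗━━━━━━━━━━━━━━━━━━━━━━━━━━━━━━━━┛os
                           ┃y│22 │83.5 │Inac
                           ┃ │31 │18.2 │Clos
                           ┃ │45 │51.1 │Acti
                           ┃y│61 │82.9 │Acti


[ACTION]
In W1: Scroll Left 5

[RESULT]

           ┃00000000  98 e6 42 41 fc 9d 7e ┃
           ┃00000010  68 68 68 68 0f 52 8a ┃
        ┏━━━━━━━━━━━━━━━━━━━━━━━━━━━━━━━━┓ ┃
        ┃ MapNavigator                   ┃ ┃
        ┠────────────────────────────────┨ ┃
        ┃ ...........~.....♣.............┃ ┃
        ┃ ............~....♣.............┃ ┃
        ┃ ............##.................┃ ┃
        ┃ .....##.....#..................┃ ┃
        ┃ ...............................┃━━
        ┃ ...............@...............┃  
        ┃ ~...............♣..............┃──
        ┃ ~................♣.............┃re
        ┃ .~...............♣..^..........┃──
        ┃ ~..............................┃9 
        ┗━━━━━━━━━━━━━━━━━━━━━━━━━━━━━━━━┛9 
                           ┃Sydney│22 │83.5 
                           ┃Paris │31 │18.2 
                           ┃Tokyo │45 │51.1 
                           ┃Sydney│61 │82.9 


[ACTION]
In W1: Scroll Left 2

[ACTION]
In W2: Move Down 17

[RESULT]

           ┃00000000  98 e6 42 41 fc 9d 7e ┃
           ┃00000010  68 68 68 68 0f 52 8a ┃
        ┏━━━━━━━━━━━━━━━━━━━━━━━━━━━━━━━━┓ ┃
        ┃ MapNavigator                   ┃ ┃
        ┠────────────────────────────────┨ ┃
        ┃ .~...............♣..^..........┃ ┃
        ┃ ~..............................┃ ┃
        ┃ ....................^^.........┃ ┃
        ┃ .........................♣♣♣♣..┃ ┃
        ┃ ..........................♣.♣..┃━━
        ┃ ...............@...............┃  
        ┃                                ┃──
        ┃                                ┃re
        ┃                                ┃──
        ┃                                ┃9 
        ┗━━━━━━━━━━━━━━━━━━━━━━━━━━━━━━━━┛9 
                           ┃Sydney│22 │83.5 
                           ┃Paris │31 │18.2 
                           ┃Tokyo │45 │51.1 
                           ┃Sydney│61 │82.9 


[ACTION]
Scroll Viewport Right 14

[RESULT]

000000  98 e6 42 41 fc 9d 7e ┃              
000010  68 68 68 68 0f 52 8a ┃              
━━━━━━━━━━━━━━━━━━━━━━━━━━━┓ ┃              
avigator                   ┃ ┃              
───────────────────────────┨ ┃              
.............♣..^..........┃ ┃              
...........................┃ ┃              
................^^.........┃ ┃              
.....................♣♣♣♣..┃ ┃              
......................♣.♣..┃━━━━━━━━━━━━━━┓ 
...........@...............┃              ┃ 
                           ┃──────────────┨ 
                           ┃re│Status  │Le┃ 
                           ┃──┼────────┼──┃ 
                           ┃9 │Active  │Cr┃ 
━━━━━━━━━━━━━━━━━━━━━━━━━━━┛9 │Closed  │Cr┃ 
             ┃Sydney│22 │83.5 │Inactive│Cr┃ 
             ┃Paris │31 │18.2 │Closed  │Lo┃ 
             ┃Tokyo │45 │51.1 │Active  │Cr┃ 
             ┃Sydney│61 │82.9 │Active  │Lo┃ 


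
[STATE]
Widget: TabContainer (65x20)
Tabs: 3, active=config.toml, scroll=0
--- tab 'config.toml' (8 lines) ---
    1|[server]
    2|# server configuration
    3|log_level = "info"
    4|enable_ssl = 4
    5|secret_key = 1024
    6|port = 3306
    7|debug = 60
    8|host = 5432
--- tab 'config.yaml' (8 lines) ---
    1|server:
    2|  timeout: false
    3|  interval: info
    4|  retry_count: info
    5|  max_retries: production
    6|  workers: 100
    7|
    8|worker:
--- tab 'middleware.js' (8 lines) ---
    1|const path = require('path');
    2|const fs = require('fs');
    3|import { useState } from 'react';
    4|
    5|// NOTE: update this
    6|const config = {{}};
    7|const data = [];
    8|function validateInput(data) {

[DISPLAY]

[config.toml]│ config.yaml │ middleware.js                       
─────────────────────────────────────────────────────────────────
[server]                                                         
# server configuration                                           
log_level = "info"                                               
enable_ssl = 4                                                   
secret_key = 1024                                                
port = 3306                                                      
debug = 60                                                       
host = 5432                                                      
                                                                 
                                                                 
                                                                 
                                                                 
                                                                 
                                                                 
                                                                 
                                                                 
                                                                 
                                                                 


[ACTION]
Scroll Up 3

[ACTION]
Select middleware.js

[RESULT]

 config.toml │ config.yaml │[middleware.js]                      
─────────────────────────────────────────────────────────────────
const path = require('path');                                    
const fs = require('fs');                                        
import { useState } from 'react';                                
                                                                 
// NOTE: update this                                             
const config = {{}};                                             
const data = [];                                                 
function validateInput(data) {                                   
                                                                 
                                                                 
                                                                 
                                                                 
                                                                 
                                                                 
                                                                 
                                                                 
                                                                 
                                                                 


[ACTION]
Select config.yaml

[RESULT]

 config.toml │[config.yaml]│ middleware.js                       
─────────────────────────────────────────────────────────────────
server:                                                          
  timeout: false                                                 
  interval: info                                                 
  retry_count: info                                              
  max_retries: production                                        
  workers: 100                                                   
                                                                 
worker:                                                          
                                                                 
                                                                 
                                                                 
                                                                 
                                                                 
                                                                 
                                                                 
                                                                 
                                                                 
                                                                 


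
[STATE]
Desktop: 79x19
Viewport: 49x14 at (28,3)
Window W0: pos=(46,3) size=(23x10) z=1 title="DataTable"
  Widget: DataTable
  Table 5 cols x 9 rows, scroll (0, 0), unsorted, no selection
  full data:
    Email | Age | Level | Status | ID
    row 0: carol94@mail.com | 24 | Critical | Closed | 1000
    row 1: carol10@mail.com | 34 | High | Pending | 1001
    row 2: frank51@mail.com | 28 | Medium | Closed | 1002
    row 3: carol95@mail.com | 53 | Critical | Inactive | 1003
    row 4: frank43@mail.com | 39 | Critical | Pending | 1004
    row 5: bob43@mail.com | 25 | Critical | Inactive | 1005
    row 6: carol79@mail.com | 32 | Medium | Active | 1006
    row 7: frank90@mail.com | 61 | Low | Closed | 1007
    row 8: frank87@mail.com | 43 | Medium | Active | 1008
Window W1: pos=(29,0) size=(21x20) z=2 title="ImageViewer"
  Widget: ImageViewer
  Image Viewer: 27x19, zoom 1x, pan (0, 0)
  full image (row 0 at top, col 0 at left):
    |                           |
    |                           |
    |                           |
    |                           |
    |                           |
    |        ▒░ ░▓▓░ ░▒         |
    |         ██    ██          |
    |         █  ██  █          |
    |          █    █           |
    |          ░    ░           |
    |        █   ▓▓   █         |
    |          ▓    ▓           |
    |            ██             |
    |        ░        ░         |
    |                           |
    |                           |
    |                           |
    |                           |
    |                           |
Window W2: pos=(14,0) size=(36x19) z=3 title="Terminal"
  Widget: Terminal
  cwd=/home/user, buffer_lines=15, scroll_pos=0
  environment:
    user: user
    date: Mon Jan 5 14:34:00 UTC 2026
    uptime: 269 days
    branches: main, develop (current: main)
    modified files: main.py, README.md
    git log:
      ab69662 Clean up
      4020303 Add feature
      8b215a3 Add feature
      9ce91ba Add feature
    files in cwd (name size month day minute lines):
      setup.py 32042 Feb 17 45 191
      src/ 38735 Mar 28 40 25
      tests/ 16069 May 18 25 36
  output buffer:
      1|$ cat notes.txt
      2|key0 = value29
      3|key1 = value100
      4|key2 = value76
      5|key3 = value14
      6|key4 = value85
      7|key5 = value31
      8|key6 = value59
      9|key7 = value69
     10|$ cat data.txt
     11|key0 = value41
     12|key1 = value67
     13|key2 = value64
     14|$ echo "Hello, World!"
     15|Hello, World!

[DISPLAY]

xt                   ┃━━━━━━━━━━━━━━━━━━┓        
9                    ┃taTable           ┃        
00                   ┃──────────────────┨        
6                    ┃il           │Age│┃        
4                    ┃─────────────┼───┼┃        
5                    ┃ol94@mail.com│24 │┃        
1                    ┃ol10@mail.com│34 │┃        
9                    ┃nk51@mail.com│28 │┃        
9                    ┃ol95@mail.com│53 │┃        
t                    ┃━━━━━━━━━━━━━━━━━━┛        
1                    ┃                           
7                    ┃                           
4                    ┃                           
, World!"            ┃                           


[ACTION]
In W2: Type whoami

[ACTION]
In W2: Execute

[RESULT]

6                    ┃━━━━━━━━━━━━━━━━━━┓        
4                    ┃taTable           ┃        
5                    ┃──────────────────┨        
1                    ┃il           │Age│┃        
9                    ┃─────────────┼───┼┃        
9                    ┃ol94@mail.com│24 │┃        
t                    ┃ol10@mail.com│34 │┃        
1                    ┃nk51@mail.com│28 │┃        
7                    ┃ol95@mail.com│53 │┃        
4                    ┃━━━━━━━━━━━━━━━━━━┛        
, World!"            ┃                           
                     ┃                           
                     ┃                           
                     ┃                           


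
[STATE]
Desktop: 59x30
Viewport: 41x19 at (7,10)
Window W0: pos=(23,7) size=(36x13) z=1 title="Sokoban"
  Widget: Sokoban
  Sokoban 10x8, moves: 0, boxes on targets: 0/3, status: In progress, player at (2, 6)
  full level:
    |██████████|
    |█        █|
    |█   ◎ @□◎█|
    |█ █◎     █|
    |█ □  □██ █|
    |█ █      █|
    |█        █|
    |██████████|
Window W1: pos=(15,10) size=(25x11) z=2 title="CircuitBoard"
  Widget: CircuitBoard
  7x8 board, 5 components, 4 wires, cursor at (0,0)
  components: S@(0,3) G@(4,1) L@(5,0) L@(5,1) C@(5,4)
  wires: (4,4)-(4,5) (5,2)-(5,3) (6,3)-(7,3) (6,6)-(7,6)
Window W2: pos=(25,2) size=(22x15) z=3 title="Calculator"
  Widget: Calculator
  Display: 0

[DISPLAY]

        ┏━━━━━━━━━┃├───┼───┼───┼───┤   ┃ 
        ┃ CircuitB┃│ 1 │ 2 │ 3 │ - │   ┃ 
        ┠─────────┃├───┼───┼───┼───┤   ┃ 
        ┃   0 1 2 ┃│ 0 │ . │ = │ + │   ┃ 
        ┃0  [.]   ┃├───┼───┼───┼───┤   ┃ 
        ┃         ┃│ C │ MC│ MR│ M+│   ┃ 
        ┃1        ┗━━━━━━━━━━━━━━━━━━━━┛ 
        ┃                       ┃        
        ┃2                      ┃        
        ┃                       ┃━━━━━━━━
        ┗━━━━━━━━━━━━━━━━━━━━━━━┛        
                                         
                                         
                                         
                                         
                                         
                                         
                                         
                                         


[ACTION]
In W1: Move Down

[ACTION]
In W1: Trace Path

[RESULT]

        ┏━━━━━━━━━┃├───┼───┼───┼───┤   ┃ 
        ┃ CircuitB┃│ 1 │ 2 │ 3 │ - │   ┃ 
        ┠─────────┃├───┼───┼───┼───┤   ┃ 
        ┃   0 1 2 ┃│ 0 │ . │ = │ + │   ┃ 
        ┃0        ┃├───┼───┼───┼───┤   ┃ 
        ┃         ┃│ C │ MC│ MR│ M+│   ┃ 
        ┃1  [.]   ┗━━━━━━━━━━━━━━━━━━━━┛ 
        ┃                       ┃        
        ┃2                      ┃        
        ┃                       ┃━━━━━━━━
        ┗━━━━━━━━━━━━━━━━━━━━━━━┛        
                                         
                                         
                                         
                                         
                                         
                                         
                                         
                                         


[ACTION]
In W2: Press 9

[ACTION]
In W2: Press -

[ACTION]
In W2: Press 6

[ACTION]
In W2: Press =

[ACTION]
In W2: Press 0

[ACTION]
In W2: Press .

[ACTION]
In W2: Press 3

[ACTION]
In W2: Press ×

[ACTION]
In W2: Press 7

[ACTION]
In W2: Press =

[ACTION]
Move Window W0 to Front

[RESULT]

        ┏━━━━━━━┃██████████              
        ┃ Circui┃█        █              
        ┠───────┃█   ◎ @□◎█              
        ┃   0 1 ┃█ █◎     █              
        ┃0      ┃█ □  □██ █              
        ┃       ┃█ █      █              
        ┃1  [.] ┃█        █              
        ┃       ┃██████████              
        ┃2      ┃Moves: 0  0/3           
        ┃       ┗━━━━━━━━━━━━━━━━━━━━━━━━
        ┗━━━━━━━━━━━━━━━━━━━━━━━┛        
                                         
                                         
                                         
                                         
                                         
                                         
                                         
                                         


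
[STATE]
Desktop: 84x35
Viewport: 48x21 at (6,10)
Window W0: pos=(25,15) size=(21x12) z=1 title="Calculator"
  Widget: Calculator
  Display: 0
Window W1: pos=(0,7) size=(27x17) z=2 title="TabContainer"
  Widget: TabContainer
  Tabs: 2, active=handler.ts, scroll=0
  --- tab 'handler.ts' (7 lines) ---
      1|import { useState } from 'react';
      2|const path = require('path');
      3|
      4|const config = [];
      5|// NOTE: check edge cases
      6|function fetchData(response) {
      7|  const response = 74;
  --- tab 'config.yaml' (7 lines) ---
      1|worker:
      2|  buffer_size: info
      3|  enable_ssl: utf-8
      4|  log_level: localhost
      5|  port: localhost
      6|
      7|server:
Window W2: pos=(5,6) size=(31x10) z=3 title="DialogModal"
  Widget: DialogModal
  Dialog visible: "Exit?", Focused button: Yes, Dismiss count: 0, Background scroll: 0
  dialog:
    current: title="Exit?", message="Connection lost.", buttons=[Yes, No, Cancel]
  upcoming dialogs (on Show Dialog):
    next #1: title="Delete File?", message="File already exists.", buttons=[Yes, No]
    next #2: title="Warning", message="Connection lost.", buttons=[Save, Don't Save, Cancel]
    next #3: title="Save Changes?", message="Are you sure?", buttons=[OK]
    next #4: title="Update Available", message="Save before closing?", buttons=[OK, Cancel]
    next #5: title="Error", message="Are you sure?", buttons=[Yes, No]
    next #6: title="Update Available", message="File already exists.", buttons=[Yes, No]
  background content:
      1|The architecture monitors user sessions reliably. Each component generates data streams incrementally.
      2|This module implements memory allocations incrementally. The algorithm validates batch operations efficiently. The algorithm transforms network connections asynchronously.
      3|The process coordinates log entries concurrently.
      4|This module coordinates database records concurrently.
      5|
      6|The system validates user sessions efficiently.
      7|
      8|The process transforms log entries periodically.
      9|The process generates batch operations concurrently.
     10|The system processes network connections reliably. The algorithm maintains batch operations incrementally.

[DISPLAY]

Thi│        Exit?        │ory┃                  
The│   Connection lost.  │g e┃                  
Thi│ [Yes]  No   Cancel  │tab┃                  
   └─────────────────────┘   ┃                  
The system validates user ses┃                  
━━━━━━━━━━━━━━━━━━━━━━━━━━━━━┛━━━━━━━━━┓        
TE: check edge cases┃Calculator        ┃        
ion fetchData(respon┃──────────────────┨        
st response = 74;   ┃                 0┃        
                    ┃───┬───┬───┬───┐  ┃        
                    ┃ 7 │ 8 │ 9 │ ÷ │  ┃        
                    ┃───┼───┼───┼───┤  ┃        
                    ┃ 4 │ 5 │ 6 │ × │  ┃        
━━━━━━━━━━━━━━━━━━━━┛───┼───┼───┼───┤  ┃        
                   ┃│ 1 │ 2 │ 3 │ - │  ┃        
                   ┃└───┴───┴───┴───┘  ┃        
                   ┗━━━━━━━━━━━━━━━━━━━┛        
                                                
                                                
                                                
                                                


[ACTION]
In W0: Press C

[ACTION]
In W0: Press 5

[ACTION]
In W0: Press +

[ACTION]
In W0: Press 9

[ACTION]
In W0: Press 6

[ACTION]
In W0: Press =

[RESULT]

Thi│        Exit?        │ory┃                  
The│   Connection lost.  │g e┃                  
Thi│ [Yes]  No   Cancel  │tab┃                  
   └─────────────────────┘   ┃                  
The system validates user ses┃                  
━━━━━━━━━━━━━━━━━━━━━━━━━━━━━┛━━━━━━━━━┓        
TE: check edge cases┃Calculator        ┃        
ion fetchData(respon┃──────────────────┨        
st response = 74;   ┃               101┃        
                    ┃───┬───┬───┬───┐  ┃        
                    ┃ 7 │ 8 │ 9 │ ÷ │  ┃        
                    ┃───┼───┼───┼───┤  ┃        
                    ┃ 4 │ 5 │ 6 │ × │  ┃        
━━━━━━━━━━━━━━━━━━━━┛───┼───┼───┼───┤  ┃        
                   ┃│ 1 │ 2 │ 3 │ - │  ┃        
                   ┃└───┴───┴───┴───┘  ┃        
                   ┗━━━━━━━━━━━━━━━━━━━┛        
                                                
                                                
                                                
                                                


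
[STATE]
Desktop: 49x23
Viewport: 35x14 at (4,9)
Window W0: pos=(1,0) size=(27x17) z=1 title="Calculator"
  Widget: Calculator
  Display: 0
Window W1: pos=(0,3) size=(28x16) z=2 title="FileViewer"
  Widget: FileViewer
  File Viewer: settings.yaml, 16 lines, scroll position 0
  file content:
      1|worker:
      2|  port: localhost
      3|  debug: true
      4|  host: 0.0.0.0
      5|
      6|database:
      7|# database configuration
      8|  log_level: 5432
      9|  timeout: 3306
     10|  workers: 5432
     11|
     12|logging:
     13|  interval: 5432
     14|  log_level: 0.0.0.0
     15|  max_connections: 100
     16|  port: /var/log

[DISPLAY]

ost: 0.0.0.0          ░┃           
                      ░┃           
abase:                ░┃           
atabase configuration ░┃           
og_level: 5432        ░┃           
imeout: 3306          ░┃           
orkers: 5432          ░┃           
                      ░┃           
ging:                 ▼┃           
━━━━━━━━━━━━━━━━━━━━━━━┛           
                                   
                                   
                                   
                                   


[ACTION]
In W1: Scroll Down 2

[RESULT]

abase:                ░┃           
atabase configuration ░┃           
og_level: 5432        ░┃           
imeout: 3306          █┃           
orkers: 5432          ░┃           
                      ░┃           
ging:                 ░┃           
nterval: 5432         ░┃           
og_level: 0.0.0.0     ▼┃           
━━━━━━━━━━━━━━━━━━━━━━━┛           
                                   
                                   
                                   
                                   


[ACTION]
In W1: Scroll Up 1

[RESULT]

                      █┃           
abase:                ░┃           
atabase configuration ░┃           
og_level: 5432        ░┃           
imeout: 3306          ░┃           
orkers: 5432          ░┃           
                      ░┃           
ging:                 ░┃           
nterval: 5432         ▼┃           
━━━━━━━━━━━━━━━━━━━━━━━┛           
                                   
                                   
                                   
                                   


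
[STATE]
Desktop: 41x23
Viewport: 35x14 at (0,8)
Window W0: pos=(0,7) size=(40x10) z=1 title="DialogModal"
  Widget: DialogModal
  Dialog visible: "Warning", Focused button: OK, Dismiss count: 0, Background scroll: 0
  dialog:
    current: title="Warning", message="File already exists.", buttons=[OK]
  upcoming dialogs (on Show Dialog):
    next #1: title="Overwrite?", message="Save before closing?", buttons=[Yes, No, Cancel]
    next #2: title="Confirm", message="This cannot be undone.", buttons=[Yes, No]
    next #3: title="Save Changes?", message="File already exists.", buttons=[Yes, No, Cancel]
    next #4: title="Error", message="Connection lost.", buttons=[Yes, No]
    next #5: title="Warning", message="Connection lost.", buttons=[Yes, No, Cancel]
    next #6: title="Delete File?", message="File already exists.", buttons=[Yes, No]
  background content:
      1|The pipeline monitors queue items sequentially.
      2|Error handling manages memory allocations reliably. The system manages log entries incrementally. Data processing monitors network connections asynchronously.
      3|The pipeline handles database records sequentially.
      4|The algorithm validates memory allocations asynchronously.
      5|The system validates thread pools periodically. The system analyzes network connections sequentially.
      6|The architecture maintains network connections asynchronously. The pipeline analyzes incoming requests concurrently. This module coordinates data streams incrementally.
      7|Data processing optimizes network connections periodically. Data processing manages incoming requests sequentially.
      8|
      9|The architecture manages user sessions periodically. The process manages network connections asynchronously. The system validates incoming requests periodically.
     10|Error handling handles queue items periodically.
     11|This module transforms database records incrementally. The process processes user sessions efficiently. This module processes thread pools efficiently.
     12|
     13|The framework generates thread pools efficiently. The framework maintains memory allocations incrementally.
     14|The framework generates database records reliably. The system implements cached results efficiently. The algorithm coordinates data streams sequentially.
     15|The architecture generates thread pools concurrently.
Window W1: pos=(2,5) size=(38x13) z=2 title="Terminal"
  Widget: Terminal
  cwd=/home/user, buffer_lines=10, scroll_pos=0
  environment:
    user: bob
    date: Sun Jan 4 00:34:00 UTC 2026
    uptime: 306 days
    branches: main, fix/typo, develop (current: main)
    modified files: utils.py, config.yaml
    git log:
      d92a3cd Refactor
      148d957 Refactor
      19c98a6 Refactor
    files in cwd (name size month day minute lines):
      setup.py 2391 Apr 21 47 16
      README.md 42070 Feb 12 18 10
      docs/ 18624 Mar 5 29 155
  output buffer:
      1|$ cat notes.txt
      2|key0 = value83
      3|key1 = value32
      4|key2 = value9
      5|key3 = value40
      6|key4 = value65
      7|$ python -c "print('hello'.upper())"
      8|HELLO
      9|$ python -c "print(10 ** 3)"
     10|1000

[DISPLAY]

┃ ┃$ cat notes.txt                 
┠─┃key0 = value83                  
┃T┃key1 = value32                  
┃E┃key2 = value9                   
┃T┃key3 = value40                  
┃T┃key4 = value65                  
┃T┃$ python -c "print('hello'.upper
┃T┃HELLO                           
┗━┃$ python -c "print(10 ** 3)"    
  ┗━━━━━━━━━━━━━━━━━━━━━━━━━━━━━━━━
                                   
                                   
                                   
                                   


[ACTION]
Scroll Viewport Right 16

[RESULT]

at notes.txt                     ┃ 
0 = value83                      ┃ 
1 = value32                      ┃ 
2 = value9                       ┃ 
3 = value40                      ┃ 
4 = value65                      ┃ 
ython -c "print('hello'.upper())"┃ 
LO                               ┃ 
ython -c "print(10 ** 3)"        ┃ 
━━━━━━━━━━━━━━━━━━━━━━━━━━━━━━━━━┛ 
                                   
                                   
                                   
                                   


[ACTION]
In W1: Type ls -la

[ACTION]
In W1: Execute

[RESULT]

ython -c "print('hello'.upper())"┃ 
LO                               ┃ 
ython -c "print(10 ** 3)"        ┃ 
0                                ┃ 
s -la                            ┃ 
-r--r--  1 bob group     2391 Apr┃ 
-r--r--  1 bob group    42070 Feb┃ 
xr-xr-x  1 bob group    18624 Mar┃ 
                                 ┃ 
━━━━━━━━━━━━━━━━━━━━━━━━━━━━━━━━━┛ 
                                   
                                   
                                   
                                   
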